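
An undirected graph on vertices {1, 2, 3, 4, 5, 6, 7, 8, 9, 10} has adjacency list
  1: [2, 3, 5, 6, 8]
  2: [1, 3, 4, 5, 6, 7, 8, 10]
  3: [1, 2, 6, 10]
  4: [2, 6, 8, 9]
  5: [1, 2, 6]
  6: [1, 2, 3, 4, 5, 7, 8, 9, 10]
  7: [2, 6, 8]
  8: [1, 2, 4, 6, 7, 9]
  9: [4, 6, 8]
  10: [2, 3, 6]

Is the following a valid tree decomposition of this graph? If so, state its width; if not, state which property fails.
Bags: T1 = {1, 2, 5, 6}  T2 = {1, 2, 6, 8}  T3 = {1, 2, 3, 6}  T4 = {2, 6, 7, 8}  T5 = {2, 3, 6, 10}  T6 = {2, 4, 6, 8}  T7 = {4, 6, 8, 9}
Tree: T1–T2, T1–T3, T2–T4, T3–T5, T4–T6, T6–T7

Yes; width 3.

Every vertex of G appears in some bag (union = {1, 2, 3, 4, 5, 6, 7, 8, 9, 10}); every edge is covered by a bag; and for each vertex v the set of bags containing v is connected in the bag tree. The decomposition is therefore valid. The largest bag has 4 vertices, so the width is 3.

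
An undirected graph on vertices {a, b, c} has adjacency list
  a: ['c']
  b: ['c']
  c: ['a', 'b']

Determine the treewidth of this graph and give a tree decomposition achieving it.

Each bag holds 2 vertices, so the decomposition has width 1, which upper-bounds the treewidth. Any graph with an edge has treewidth ≥ 1, and G has the edge a–c. The upper and lower bounds meet at 1, so that is the treewidth.

Treewidth 1.
One optimal decomposition is:
Bags: B1 = {a, c}  B2 = {b, c}
Tree: B1–B2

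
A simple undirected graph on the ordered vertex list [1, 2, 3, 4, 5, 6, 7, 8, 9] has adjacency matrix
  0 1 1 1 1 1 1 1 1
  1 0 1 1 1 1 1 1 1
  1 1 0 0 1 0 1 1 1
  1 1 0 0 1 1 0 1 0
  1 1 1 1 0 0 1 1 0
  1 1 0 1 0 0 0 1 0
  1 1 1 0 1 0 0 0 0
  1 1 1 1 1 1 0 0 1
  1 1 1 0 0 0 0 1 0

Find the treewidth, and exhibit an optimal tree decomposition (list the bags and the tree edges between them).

Each bag holds 5 vertices, so the decomposition has width 4, which upper-bounds the treewidth. Conversely, {1, 2, 3, 8, 9} is a clique of size 5, and the vertices of any clique must share a bag in every tree decomposition; so some bag has ≥ 5 vertices and tw(G) ≥ 4. Combining the bounds, tw(G) = 4.

Treewidth 4.
One optimal decomposition is:
Bags: B1 = {1, 2, 4, 5, 8}  B2 = {1, 2, 4, 6, 8}  B3 = {1, 2, 3, 5, 8}  B4 = {1, 2, 3, 8, 9}  B5 = {1, 2, 3, 5, 7}
Tree: B1–B2, B1–B3, B3–B4, B3–B5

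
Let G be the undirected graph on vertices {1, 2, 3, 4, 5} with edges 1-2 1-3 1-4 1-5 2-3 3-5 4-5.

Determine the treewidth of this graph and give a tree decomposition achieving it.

Each bag holds 3 vertices, so the decomposition has width 2, which upper-bounds the treewidth. For the lower bound, the 3 vertices {1, 2, 3} are pairwise adjacent, and any tree decomposition puts a clique entirely inside one bag — forcing width ≥ 2. Combining the bounds, tw(G) = 2.

Treewidth 2.
Bags: B1 = {1, 2, 3}  B2 = {1, 3, 5}  B3 = {1, 4, 5}
Tree: B1–B2, B2–B3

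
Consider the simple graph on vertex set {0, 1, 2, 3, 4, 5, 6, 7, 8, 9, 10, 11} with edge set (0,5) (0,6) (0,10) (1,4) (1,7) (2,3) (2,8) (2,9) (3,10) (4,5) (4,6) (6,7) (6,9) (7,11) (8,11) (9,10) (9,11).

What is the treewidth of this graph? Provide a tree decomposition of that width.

Each bag holds 4 vertices, so the decomposition has width 3, which upper-bounds the treewidth. For the lower bound: the 4 vertex sets {2,3,8}, {10}, {9}, {0,6,7,11} are disjoint, each induces a connected subgraph, and every pair is joined by at least one edge of G. Contracting each set to a single vertex therefore yields K_{4} as a minor, and since treewidth is minor-monotone, tw(G) ≥ tw(K_{4}) = 3. Therefore the treewidth is 3.

Treewidth 3.
One optimal decomposition is:
Bags: B1 = {2, 3, 8, 10}  B2 = {2, 8, 9, 10}  B3 = {8, 9, 10, 11}  B4 = {0, 9, 10, 11}  B5 = {0, 6, 9, 11}  B6 = {0, 6, 7, 11}  B7 = {0, 5, 6, 7}  B8 = {4, 5, 6, 7}  B9 = {1, 4, 5, 7}
Tree: B1–B2, B2–B3, B3–B4, B4–B5, B5–B6, B6–B7, B7–B8, B8–B9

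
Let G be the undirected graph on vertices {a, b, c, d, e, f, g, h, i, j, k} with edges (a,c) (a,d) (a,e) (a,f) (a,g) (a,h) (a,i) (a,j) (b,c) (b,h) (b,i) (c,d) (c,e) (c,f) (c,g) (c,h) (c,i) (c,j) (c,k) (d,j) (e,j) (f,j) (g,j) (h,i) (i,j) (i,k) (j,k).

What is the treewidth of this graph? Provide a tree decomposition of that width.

Treewidth 3.
One such decomposition:
Bags: B1 = {b, c, h, i}  B2 = {a, c, h, i}  B3 = {a, c, i, j}  B4 = {a, c, e, j}  B5 = {a, c, f, j}  B6 = {a, c, d, j}  B7 = {c, i, j, k}  B8 = {a, c, g, j}
Tree: B1–B2, B2–B3, B3–B4, B3–B5, B5–B6, B3–B7, B6–B8

Each bag holds 4 vertices, so the decomposition has width 3, which upper-bounds the treewidth. For the lower bound, the 4 vertices {a, c, d, j} are pairwise adjacent, and any tree decomposition puts a clique entirely inside one bag — forcing width ≥ 3. Therefore the treewidth is 3.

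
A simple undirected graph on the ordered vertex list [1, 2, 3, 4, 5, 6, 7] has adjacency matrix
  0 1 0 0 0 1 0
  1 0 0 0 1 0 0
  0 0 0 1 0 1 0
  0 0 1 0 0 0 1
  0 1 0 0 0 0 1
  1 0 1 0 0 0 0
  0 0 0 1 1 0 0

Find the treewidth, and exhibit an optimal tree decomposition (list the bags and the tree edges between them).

Treewidth 2.
Bags: B1 = {1, 2, 5}  B2 = {1, 5, 6}  B3 = {3, 5, 6}  B4 = {3, 4, 5}  B5 = {4, 5, 7}
Tree: B1–B2, B2–B3, B3–B4, B4–B5

Each bag holds 3 vertices, so the decomposition has width 2, which upper-bounds the treewidth. The edges 5–2–1–6–3–4–7–5 form a cycle, so G is not a tree and its treewidth is at least 2. Therefore the treewidth is 2.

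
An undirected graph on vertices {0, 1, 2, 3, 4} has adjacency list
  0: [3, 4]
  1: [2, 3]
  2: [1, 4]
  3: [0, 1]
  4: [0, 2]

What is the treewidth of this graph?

A width-2 tree decomposition is:
Bags: B1 = {1, 2, 4}  B2 = {1, 3, 4}  B3 = {0, 3, 4}
Tree: B1–B2, B2–B3
The largest bag has 3 vertices, giving width 2; this decomposition certifies tw(G) ≤ 2. The edges 4–2–1–3–0–4 form a cycle, so G is not a tree and its treewidth is at least 2. Therefore the treewidth is 2.

2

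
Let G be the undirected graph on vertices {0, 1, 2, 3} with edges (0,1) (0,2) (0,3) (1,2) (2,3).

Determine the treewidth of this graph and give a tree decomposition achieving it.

The largest bag has 3 vertices, giving width 2; this decomposition certifies tw(G) ≤ 2. Conversely, {0, 1, 2} is a clique of size 3, and the vertices of any clique must share a bag in every tree decomposition; so some bag has ≥ 3 vertices and tw(G) ≥ 2. Combining the bounds, tw(G) = 2.

Treewidth 2.
One such decomposition:
Bags: B1 = {0, 2, 3}  B2 = {0, 1, 2}
Tree: B1–B2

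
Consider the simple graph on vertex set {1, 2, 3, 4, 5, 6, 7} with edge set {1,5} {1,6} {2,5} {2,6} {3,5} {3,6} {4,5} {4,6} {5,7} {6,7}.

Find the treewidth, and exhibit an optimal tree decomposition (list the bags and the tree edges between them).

Treewidth 2.
One such decomposition:
Bags: B1 = {4, 5, 6}  B2 = {3, 5, 6}  B3 = {2, 5, 6}  B4 = {1, 5, 6}  B5 = {5, 6, 7}
Tree: B1–B2, B2–B3, B3–B4, B4–B5

Every bag has size at most 3, so the width is 3 − 1 = 2 and tw(G) ≤ 2. For the lower bound, G contains the cycle 5–4–6–3–5, so G is not a forest; only forests have treewidth ≤ 1, hence tw(G) ≥ 2. The upper and lower bounds meet at 2, so that is the treewidth.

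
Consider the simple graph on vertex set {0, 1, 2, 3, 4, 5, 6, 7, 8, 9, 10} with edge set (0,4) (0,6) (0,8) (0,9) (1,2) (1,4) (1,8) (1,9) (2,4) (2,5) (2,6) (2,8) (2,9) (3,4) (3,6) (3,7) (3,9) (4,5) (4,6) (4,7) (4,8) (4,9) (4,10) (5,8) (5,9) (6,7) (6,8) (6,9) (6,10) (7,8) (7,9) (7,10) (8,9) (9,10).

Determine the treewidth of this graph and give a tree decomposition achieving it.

Treewidth 4.
Bags: B1 = {2, 4, 6, 8, 9}  B2 = {0, 4, 6, 8, 9}  B3 = {4, 6, 7, 8, 9}  B4 = {1, 2, 4, 8, 9}  B5 = {3, 4, 6, 7, 9}  B6 = {2, 4, 5, 8, 9}  B7 = {4, 6, 7, 9, 10}
Tree: B1–B2, B2–B3, B1–B4, B3–B5, B1–B6, B3–B7

Each bag holds 5 vertices, so the decomposition has width 4, which upper-bounds the treewidth. Conversely, {1, 2, 4, 8, 9} is a clique of size 5, and the vertices of any clique must share a bag in every tree decomposition; so some bag has ≥ 5 vertices and tw(G) ≥ 4. Hence tw(G) = 4 exactly.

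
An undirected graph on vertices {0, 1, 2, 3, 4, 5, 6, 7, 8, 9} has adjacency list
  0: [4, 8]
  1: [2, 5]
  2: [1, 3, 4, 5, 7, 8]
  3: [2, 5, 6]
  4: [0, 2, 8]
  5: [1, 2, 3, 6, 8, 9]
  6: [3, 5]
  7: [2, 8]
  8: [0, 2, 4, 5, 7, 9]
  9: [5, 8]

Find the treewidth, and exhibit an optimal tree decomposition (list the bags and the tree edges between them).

Treewidth 2.
One optimal decomposition is:
Bags: B1 = {2, 5, 8}  B2 = {2, 4, 8}  B3 = {2, 3, 5}  B4 = {3, 5, 6}  B5 = {0, 4, 8}  B6 = {2, 7, 8}  B7 = {5, 8, 9}  B8 = {1, 2, 5}
Tree: B1–B2, B1–B3, B3–B4, B2–B5, B2–B6, B1–B7, B1–B8

Each bag holds 3 vertices, so the decomposition has width 2, which upper-bounds the treewidth. Conversely, {0, 4, 8} is a clique of size 3, and the vertices of any clique must share a bag in every tree decomposition; so some bag has ≥ 3 vertices and tw(G) ≥ 2. Therefore the treewidth is 2.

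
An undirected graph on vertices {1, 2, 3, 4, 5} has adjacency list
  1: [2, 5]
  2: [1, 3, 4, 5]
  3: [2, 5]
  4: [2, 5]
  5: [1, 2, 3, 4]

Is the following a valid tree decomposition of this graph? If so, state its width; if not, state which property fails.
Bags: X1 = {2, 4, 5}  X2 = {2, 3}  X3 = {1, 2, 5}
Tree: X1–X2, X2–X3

No — edge (5,3) lies in no bag.

A tree decomposition must satisfy three properties: every vertex lies in some bag; for every edge, both endpoints lie together in some bag; and for every vertex, the bags containing it form a connected subtree. Here edge (5,3) lies in no bag, so the decomposition is invalid.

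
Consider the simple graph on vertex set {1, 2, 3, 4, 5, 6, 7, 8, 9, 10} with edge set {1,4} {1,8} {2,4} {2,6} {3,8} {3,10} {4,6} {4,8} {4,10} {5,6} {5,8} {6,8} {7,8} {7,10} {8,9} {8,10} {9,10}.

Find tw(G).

A width-2 tree decomposition is:
Bags: B1 = {4, 8, 10}  B2 = {3, 8, 10}  B3 = {8, 9, 10}  B4 = {7, 8, 10}  B5 = {4, 6, 8}  B6 = {2, 4, 6}  B7 = {1, 4, 8}  B8 = {5, 6, 8}
Tree: B1–B2, B2–B3, B2–B4, B1–B5, B5–B6, B5–B7, B5–B8
The largest bag has 3 vertices, giving width 2; this decomposition certifies tw(G) ≤ 2. Conversely, {1, 4, 8} is a clique of size 3, and the vertices of any clique must share a bag in every tree decomposition; so some bag has ≥ 3 vertices and tw(G) ≥ 2. Hence tw(G) = 2 exactly.

2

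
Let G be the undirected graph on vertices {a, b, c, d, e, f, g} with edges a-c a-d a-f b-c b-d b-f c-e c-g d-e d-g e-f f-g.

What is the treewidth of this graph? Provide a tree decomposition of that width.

Treewidth 3.
Bags: B1 = {c, d, e, f}  B2 = {c, d, f, g}  B3 = {b, c, d, f}  B4 = {a, c, d, f}
Tree: B1–B2, B2–B3, B3–B4

The largest bag has 4 vertices, giving width 3; this decomposition certifies tw(G) ≤ 3. For the lower bound: the 4 vertex sets {e,f}, {d,g}, {c}, {b} are disjoint, each induces a connected subgraph, and every pair is joined by at least one edge of G. Contracting each set to a single vertex therefore yields K_{4} as a minor, and since treewidth is minor-monotone, tw(G) ≥ tw(K_{4}) = 3. The upper and lower bounds meet at 3, so that is the treewidth.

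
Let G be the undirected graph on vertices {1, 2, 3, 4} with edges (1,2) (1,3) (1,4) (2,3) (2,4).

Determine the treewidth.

A width-2 tree decomposition is:
Bags: B1 = {1, 2, 3}  B2 = {1, 2, 4}
Tree: B1–B2
Every bag has size at most 3, so the width is 3 − 1 = 2 and tw(G) ≤ 2. Conversely, {1, 2, 3} is a clique of size 3, and the vertices of any clique must share a bag in every tree decomposition; so some bag has ≥ 3 vertices and tw(G) ≥ 2. Combining the bounds, tw(G) = 2.

2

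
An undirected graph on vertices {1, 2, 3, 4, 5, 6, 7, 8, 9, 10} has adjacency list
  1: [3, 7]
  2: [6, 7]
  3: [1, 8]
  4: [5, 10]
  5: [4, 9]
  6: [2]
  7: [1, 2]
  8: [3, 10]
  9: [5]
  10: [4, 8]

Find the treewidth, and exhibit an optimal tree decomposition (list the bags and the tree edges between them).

Treewidth 1.
One such decomposition:
Bags: B1 = {2, 6}  B2 = {2, 7}  B3 = {1, 7}  B4 = {1, 3}  B5 = {3, 8}  B6 = {8, 10}  B7 = {4, 10}  B8 = {4, 5}  B9 = {5, 9}
Tree: B1–B2, B2–B3, B3–B4, B4–B5, B5–B6, B6–B7, B7–B8, B8–B9

The largest bag has 2 vertices, giving width 1; this decomposition certifies tw(G) ≤ 1. Any graph with an edge has treewidth ≥ 1, and G has the edge 6–2. Hence tw(G) = 1 exactly.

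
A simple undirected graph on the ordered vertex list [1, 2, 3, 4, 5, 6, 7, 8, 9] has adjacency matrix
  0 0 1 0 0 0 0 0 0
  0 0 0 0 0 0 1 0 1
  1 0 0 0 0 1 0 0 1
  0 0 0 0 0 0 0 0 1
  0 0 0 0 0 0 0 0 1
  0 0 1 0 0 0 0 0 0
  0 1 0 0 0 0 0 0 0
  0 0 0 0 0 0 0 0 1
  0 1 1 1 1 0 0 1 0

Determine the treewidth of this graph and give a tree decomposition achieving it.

The largest bag has 2 vertices, giving width 1; this decomposition certifies tw(G) ≤ 1. Since G has at least one edge (e.g. 2–9), it is not an edgeless graph, so tw(G) ≥ 1. Therefore the treewidth is 1.

Treewidth 1.
One optimal decomposition is:
Bags: B1 = {2, 9}  B2 = {3, 9}  B3 = {8, 9}  B4 = {3, 6}  B5 = {1, 3}  B6 = {5, 9}  B7 = {4, 9}  B8 = {2, 7}
Tree: B1–B2, B1–B3, B2–B4, B2–B5, B1–B6, B3–B7, B1–B8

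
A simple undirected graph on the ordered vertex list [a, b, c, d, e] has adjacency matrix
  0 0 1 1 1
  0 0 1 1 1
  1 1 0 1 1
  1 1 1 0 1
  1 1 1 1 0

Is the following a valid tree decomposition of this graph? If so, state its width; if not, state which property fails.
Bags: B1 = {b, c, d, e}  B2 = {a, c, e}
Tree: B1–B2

No — edge (d,a) lies in no bag.

A tree decomposition must satisfy three properties: every vertex lies in some bag; for every edge, both endpoints lie together in some bag; and for every vertex, the bags containing it form a connected subtree. Here edge (d,a) lies in no bag, so the decomposition is invalid.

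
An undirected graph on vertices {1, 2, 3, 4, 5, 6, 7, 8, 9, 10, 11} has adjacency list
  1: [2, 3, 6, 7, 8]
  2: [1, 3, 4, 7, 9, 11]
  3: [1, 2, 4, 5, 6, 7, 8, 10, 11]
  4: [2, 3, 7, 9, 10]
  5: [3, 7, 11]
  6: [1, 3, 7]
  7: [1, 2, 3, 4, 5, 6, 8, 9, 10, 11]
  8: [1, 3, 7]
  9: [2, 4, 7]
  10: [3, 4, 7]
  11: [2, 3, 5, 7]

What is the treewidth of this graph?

A width-3 tree decomposition is:
Bags: B1 = {2, 3, 4, 7}  B2 = {3, 4, 7, 10}  B3 = {1, 2, 3, 7}  B4 = {1, 3, 7, 8}  B5 = {2, 4, 7, 9}  B6 = {2, 3, 7, 11}  B7 = {3, 5, 7, 11}  B8 = {1, 3, 6, 7}
Tree: B1–B2, B1–B3, B3–B4, B1–B5, B1–B6, B6–B7, B3–B8
The largest bag has 4 vertices, giving width 3; this decomposition certifies tw(G) ≤ 3. Conversely, {2, 4, 7, 9} is a clique of size 4, and the vertices of any clique must share a bag in every tree decomposition; so some bag has ≥ 4 vertices and tw(G) ≥ 3. Combining the bounds, tw(G) = 3.

3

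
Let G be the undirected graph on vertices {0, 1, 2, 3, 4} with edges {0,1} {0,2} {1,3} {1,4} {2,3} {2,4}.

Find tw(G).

A width-2 tree decomposition is:
Bags: B1 = {0, 1, 2}  B2 = {1, 2, 3}  B3 = {1, 2, 4}
Tree: B1–B2, B2–B3
The largest bag has 3 vertices, giving width 2; this decomposition certifies tw(G) ≤ 2. Since 1–0–2–3–1 is a cycle in G, G is not acyclic. Forests are exactly the graphs of treewidth ≤ 1, so tw(G) ≥ 2. Combining the bounds, tw(G) = 2.

2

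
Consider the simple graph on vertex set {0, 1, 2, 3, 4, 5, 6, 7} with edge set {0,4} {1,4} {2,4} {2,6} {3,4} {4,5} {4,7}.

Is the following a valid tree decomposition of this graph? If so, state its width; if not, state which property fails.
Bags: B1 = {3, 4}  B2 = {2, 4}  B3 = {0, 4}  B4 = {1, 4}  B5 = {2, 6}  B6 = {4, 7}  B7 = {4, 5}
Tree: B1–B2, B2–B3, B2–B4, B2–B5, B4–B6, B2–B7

Yes; width 1.

Every vertex of G appears in some bag (union = {0, 1, 2, 3, 4, 5, 6, 7}); every edge is covered by a bag; and for each vertex v the set of bags containing v is connected in the bag tree. The decomposition is therefore valid. The largest bag has 2 vertices, so the width is 1.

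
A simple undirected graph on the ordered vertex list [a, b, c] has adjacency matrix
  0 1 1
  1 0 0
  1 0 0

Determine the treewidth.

1

A width-1 tree decomposition is:
Bags: B1 = {a, c}  B2 = {a, b}
Tree: B1–B2
Every bag has size at most 2, so the width is 2 − 1 = 1 and tw(G) ≤ 1. Any graph with an edge has treewidth ≥ 1, and G has the edge c–a. Therefore the treewidth is 1.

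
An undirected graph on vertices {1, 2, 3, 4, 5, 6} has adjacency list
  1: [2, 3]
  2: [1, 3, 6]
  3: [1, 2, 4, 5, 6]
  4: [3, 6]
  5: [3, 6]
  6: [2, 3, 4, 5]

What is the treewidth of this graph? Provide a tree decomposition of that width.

Every bag has size at most 3, so the width is 3 − 1 = 2 and tw(G) ≤ 2. Conversely, {1, 2, 3} is a clique of size 3, and the vertices of any clique must share a bag in every tree decomposition; so some bag has ≥ 3 vertices and tw(G) ≥ 2. The upper and lower bounds meet at 2, so that is the treewidth.

Treewidth 2.
One such decomposition:
Bags: B1 = {2, 3, 6}  B2 = {3, 5, 6}  B3 = {1, 2, 3}  B4 = {3, 4, 6}
Tree: B1–B2, B1–B3, B2–B4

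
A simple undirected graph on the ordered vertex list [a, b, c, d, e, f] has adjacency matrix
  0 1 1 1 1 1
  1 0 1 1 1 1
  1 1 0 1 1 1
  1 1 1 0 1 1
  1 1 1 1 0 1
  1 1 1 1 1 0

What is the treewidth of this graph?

A width-5 tree decomposition is:
Bags: B1 = {a, b, c, d, e, f}
Tree: (single bag)
With just one bag of size 6, the width is 6 − 1 = 5, so tw(G) ≤ 5. Conversely, {a, b, c, d, e, f} is a clique of size 6, and the vertices of any clique must share a bag in every tree decomposition; so some bag has ≥ 6 vertices and tw(G) ≥ 5. Therefore the treewidth is 5.

5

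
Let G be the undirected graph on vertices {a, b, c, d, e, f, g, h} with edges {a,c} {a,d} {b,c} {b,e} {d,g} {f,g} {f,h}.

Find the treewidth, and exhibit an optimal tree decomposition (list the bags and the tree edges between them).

The largest bag has 2 vertices, giving width 1; this decomposition certifies tw(G) ≤ 1. Since G has at least one edge (e.g. e–b), it is not an edgeless graph, so tw(G) ≥ 1. Therefore the treewidth is 1.

Treewidth 1.
Bags: B1 = {b, e}  B2 = {b, c}  B3 = {a, c}  B4 = {a, d}  B5 = {d, g}  B6 = {f, g}  B7 = {f, h}
Tree: B1–B2, B2–B3, B3–B4, B4–B5, B5–B6, B6–B7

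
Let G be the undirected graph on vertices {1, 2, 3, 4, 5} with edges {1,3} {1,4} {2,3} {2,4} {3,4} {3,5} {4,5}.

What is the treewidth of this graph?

A width-2 tree decomposition is:
Bags: B1 = {1, 3, 4}  B2 = {2, 3, 4}  B3 = {3, 4, 5}
Tree: B1–B2, B2–B3
Each bag holds 3 vertices, so the decomposition has width 2, which upper-bounds the treewidth. On the other hand G contains the 3-clique {1, 3, 4}. A clique must lie in a single bag of any decomposition, so no decomposition can have width below 2. Hence tw(G) = 2 exactly.

2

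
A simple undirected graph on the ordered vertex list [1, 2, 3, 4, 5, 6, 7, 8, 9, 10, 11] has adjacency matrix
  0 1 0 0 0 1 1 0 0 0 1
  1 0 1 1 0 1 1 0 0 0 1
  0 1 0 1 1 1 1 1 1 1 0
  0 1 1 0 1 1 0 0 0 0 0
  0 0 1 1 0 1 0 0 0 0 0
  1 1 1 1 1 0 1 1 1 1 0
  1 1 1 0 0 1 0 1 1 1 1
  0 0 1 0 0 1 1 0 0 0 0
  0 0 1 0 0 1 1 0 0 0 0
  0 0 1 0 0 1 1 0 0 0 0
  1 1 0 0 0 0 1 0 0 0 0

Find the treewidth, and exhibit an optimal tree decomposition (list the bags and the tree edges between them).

Every bag has size at most 4, so the width is 4 − 1 = 3 and tw(G) ≤ 3. Conversely, {1, 2, 7, 11} is a clique of size 4, and the vertices of any clique must share a bag in every tree decomposition; so some bag has ≥ 4 vertices and tw(G) ≥ 3. Combining the bounds, tw(G) = 3.

Treewidth 3.
One such decomposition:
Bags: B1 = {3, 6, 7, 8}  B2 = {2, 3, 6, 7}  B3 = {2, 3, 4, 6}  B4 = {3, 4, 5, 6}  B5 = {3, 6, 7, 10}  B6 = {3, 6, 7, 9}  B7 = {1, 2, 6, 7}  B8 = {1, 2, 7, 11}
Tree: B1–B2, B2–B3, B3–B4, B1–B5, B2–B6, B2–B7, B7–B8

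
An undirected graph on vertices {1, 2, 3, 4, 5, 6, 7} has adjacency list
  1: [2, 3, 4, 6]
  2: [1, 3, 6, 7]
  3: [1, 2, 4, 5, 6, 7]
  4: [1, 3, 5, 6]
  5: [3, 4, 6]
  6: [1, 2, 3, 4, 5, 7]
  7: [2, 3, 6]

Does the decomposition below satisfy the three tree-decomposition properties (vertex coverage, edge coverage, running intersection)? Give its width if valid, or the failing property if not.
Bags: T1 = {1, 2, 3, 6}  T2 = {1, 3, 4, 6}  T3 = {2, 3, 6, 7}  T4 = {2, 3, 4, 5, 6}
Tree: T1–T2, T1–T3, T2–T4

A tree decomposition must satisfy three properties: every vertex lies in some bag; for every edge, both endpoints lie together in some bag; and for every vertex, the bags containing it form a connected subtree. Here bags containing vertex 2 are not connected in the tree, so the decomposition is invalid.

No — bags containing vertex 2 are not connected in the tree.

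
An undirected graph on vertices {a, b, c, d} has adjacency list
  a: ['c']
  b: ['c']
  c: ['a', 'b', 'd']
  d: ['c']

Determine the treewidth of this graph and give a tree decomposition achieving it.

Every bag has size at most 2, so the width is 2 − 1 = 1 and tw(G) ≤ 1. Since G has at least one edge (e.g. b–c), it is not an edgeless graph, so tw(G) ≥ 1. Combining the bounds, tw(G) = 1.

Treewidth 1.
Bags: B1 = {b, c}  B2 = {a, c}  B3 = {c, d}
Tree: B1–B2, B2–B3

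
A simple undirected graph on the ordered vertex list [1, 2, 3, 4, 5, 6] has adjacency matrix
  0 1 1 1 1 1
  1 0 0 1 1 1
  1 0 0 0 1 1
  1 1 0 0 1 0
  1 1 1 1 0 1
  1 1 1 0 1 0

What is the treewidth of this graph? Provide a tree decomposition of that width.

Each bag holds 4 vertices, so the decomposition has width 3, which upper-bounds the treewidth. On the other hand G contains the 4-clique {1, 2, 4, 5}. A clique must lie in a single bag of any decomposition, so no decomposition can have width below 3. Therefore the treewidth is 3.

Treewidth 3.
One optimal decomposition is:
Bags: B1 = {1, 2, 4, 5}  B2 = {1, 2, 5, 6}  B3 = {1, 3, 5, 6}
Tree: B1–B2, B2–B3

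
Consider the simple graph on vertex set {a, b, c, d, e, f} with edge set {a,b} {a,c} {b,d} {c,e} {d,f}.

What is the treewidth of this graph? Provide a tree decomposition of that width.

Treewidth 1.
Bags: B1 = {d, f}  B2 = {b, d}  B3 = {a, b}  B4 = {a, c}  B5 = {c, e}
Tree: B1–B2, B2–B3, B3–B4, B4–B5

Every bag has size at most 2, so the width is 2 − 1 = 1 and tw(G) ≤ 1. Any graph with an edge has treewidth ≥ 1, and G has the edge f–d. The upper and lower bounds meet at 1, so that is the treewidth.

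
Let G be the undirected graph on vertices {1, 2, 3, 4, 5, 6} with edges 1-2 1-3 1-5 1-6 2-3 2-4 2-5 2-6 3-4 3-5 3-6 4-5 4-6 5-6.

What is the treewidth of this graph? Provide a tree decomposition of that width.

Treewidth 4.
One such decomposition:
Bags: B1 = {2, 3, 4, 5, 6}  B2 = {1, 2, 3, 5, 6}
Tree: B1–B2

Each bag holds 5 vertices, so the decomposition has width 4, which upper-bounds the treewidth. For the lower bound, the 5 vertices {1, 2, 3, 5, 6} are pairwise adjacent, and any tree decomposition puts a clique entirely inside one bag — forcing width ≥ 4. Hence tw(G) = 4 exactly.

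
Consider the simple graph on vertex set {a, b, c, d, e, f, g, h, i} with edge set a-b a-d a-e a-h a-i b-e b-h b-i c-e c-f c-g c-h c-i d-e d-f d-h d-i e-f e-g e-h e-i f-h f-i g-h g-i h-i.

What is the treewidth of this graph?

A width-4 tree decomposition is:
Bags: B1 = {c, e, g, h, i}  B2 = {c, e, f, h, i}  B3 = {d, e, f, h, i}  B4 = {a, d, e, h, i}  B5 = {a, b, e, h, i}
Tree: B1–B2, B2–B3, B3–B4, B4–B5
The largest bag has 5 vertices, giving width 4; this decomposition certifies tw(G) ≤ 4. On the other hand G contains the 5-clique {d, e, f, h, i}. A clique must lie in a single bag of any decomposition, so no decomposition can have width below 4. The upper and lower bounds meet at 4, so that is the treewidth.

4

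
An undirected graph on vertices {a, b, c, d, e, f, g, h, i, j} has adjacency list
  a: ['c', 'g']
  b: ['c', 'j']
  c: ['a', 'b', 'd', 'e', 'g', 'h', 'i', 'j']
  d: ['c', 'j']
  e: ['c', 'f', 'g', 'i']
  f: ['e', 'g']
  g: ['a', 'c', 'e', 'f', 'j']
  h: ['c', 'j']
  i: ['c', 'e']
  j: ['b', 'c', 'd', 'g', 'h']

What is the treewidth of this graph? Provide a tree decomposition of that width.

Treewidth 2.
Bags: B1 = {c, g, j}  B2 = {c, d, j}  B3 = {c, e, g}  B4 = {e, f, g}  B5 = {b, c, j}  B6 = {c, h, j}  B7 = {a, c, g}  B8 = {c, e, i}
Tree: B1–B2, B1–B3, B3–B4, B1–B5, B2–B6, B3–B7, B3–B8

Each bag holds 3 vertices, so the decomposition has width 2, which upper-bounds the treewidth. Conversely, {c, d, j} is a clique of size 3, and the vertices of any clique must share a bag in every tree decomposition; so some bag has ≥ 3 vertices and tw(G) ≥ 2. Combining the bounds, tw(G) = 2.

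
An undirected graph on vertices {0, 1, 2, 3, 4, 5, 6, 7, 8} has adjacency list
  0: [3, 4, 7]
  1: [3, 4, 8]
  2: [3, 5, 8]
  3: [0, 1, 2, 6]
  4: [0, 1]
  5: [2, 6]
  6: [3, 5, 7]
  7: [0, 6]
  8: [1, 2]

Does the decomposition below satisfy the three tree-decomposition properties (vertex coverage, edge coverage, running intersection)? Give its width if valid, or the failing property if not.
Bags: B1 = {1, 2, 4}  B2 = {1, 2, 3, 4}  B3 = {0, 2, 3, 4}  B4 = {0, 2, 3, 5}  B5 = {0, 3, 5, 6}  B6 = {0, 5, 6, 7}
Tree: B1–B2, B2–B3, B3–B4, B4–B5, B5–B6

No — vertex 8 appears in no bag.

A tree decomposition must satisfy three properties: every vertex lies in some bag; for every edge, both endpoints lie together in some bag; and for every vertex, the bags containing it form a connected subtree. Here vertex 8 appears in no bag, so the decomposition is invalid.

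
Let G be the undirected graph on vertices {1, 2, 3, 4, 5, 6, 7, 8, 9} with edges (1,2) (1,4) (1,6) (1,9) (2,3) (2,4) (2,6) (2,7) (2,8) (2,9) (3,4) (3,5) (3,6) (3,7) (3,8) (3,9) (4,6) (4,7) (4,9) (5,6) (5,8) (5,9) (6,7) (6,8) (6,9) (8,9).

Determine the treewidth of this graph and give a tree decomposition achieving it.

Treewidth 4.
One optimal decomposition is:
Bags: B1 = {2, 3, 6, 8, 9}  B2 = {2, 3, 4, 6, 9}  B3 = {3, 5, 6, 8, 9}  B4 = {2, 3, 4, 6, 7}  B5 = {1, 2, 4, 6, 9}
Tree: B1–B2, B1–B3, B2–B4, B2–B5

The largest bag has 5 vertices, giving width 4; this decomposition certifies tw(G) ≤ 4. Conversely, {1, 2, 4, 6, 9} is a clique of size 5, and the vertices of any clique must share a bag in every tree decomposition; so some bag has ≥ 5 vertices and tw(G) ≥ 4. The upper and lower bounds meet at 4, so that is the treewidth.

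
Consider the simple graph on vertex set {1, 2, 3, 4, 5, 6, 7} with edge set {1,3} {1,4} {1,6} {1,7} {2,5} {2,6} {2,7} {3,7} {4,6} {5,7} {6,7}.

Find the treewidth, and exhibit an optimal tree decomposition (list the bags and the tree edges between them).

The largest bag has 3 vertices, giving width 2; this decomposition certifies tw(G) ≤ 2. Conversely, {1, 4, 6} is a clique of size 3, and the vertices of any clique must share a bag in every tree decomposition; so some bag has ≥ 3 vertices and tw(G) ≥ 2. Combining the bounds, tw(G) = 2.

Treewidth 2.
One optimal decomposition is:
Bags: B1 = {1, 6, 7}  B2 = {2, 6, 7}  B3 = {1, 3, 7}  B4 = {1, 4, 6}  B5 = {2, 5, 7}
Tree: B1–B2, B1–B3, B1–B4, B2–B5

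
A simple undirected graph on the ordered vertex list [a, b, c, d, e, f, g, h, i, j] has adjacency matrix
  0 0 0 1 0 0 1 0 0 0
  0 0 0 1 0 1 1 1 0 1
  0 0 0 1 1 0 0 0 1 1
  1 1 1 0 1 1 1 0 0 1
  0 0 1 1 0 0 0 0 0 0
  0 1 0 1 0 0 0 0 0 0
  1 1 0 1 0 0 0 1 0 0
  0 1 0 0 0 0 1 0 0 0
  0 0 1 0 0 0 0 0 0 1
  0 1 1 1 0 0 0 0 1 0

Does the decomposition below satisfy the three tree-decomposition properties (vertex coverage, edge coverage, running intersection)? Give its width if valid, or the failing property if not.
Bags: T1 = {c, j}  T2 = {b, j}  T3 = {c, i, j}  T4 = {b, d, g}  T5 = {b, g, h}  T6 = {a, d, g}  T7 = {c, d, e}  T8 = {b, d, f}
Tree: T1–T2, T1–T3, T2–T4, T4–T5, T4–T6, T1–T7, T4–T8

No — edge (d,j) lies in no bag.

A tree decomposition must satisfy three properties: every vertex lies in some bag; for every edge, both endpoints lie together in some bag; and for every vertex, the bags containing it form a connected subtree. Here edge (d,j) lies in no bag, so the decomposition is invalid.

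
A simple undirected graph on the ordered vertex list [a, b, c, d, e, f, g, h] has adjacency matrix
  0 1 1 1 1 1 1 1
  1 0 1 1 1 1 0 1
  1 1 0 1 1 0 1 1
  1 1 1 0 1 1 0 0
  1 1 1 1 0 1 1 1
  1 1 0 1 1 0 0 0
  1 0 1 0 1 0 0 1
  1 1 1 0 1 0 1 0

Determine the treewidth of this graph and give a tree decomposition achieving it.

The largest bag has 5 vertices, giving width 4; this decomposition certifies tw(G) ≤ 4. For the lower bound, the 5 vertices {a, c, e, g, h} are pairwise adjacent, and any tree decomposition puts a clique entirely inside one bag — forcing width ≥ 4. Combining the bounds, tw(G) = 4.

Treewidth 4.
One optimal decomposition is:
Bags: B1 = {a, b, d, e, f}  B2 = {a, b, c, d, e}  B3 = {a, b, c, e, h}  B4 = {a, c, e, g, h}
Tree: B1–B2, B2–B3, B3–B4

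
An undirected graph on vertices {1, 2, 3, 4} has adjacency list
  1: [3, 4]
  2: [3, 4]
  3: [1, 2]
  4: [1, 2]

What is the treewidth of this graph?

A width-2 tree decomposition is:
Bags: B1 = {2, 3, 4}  B2 = {1, 3, 4}
Tree: B1–B2
Each bag holds 3 vertices, so the decomposition has width 2, which upper-bounds the treewidth. For the lower bound, G contains the cycle 4–2–3–1–4, so G is not a forest; only forests have treewidth ≤ 1, hence tw(G) ≥ 2. The upper and lower bounds meet at 2, so that is the treewidth.

2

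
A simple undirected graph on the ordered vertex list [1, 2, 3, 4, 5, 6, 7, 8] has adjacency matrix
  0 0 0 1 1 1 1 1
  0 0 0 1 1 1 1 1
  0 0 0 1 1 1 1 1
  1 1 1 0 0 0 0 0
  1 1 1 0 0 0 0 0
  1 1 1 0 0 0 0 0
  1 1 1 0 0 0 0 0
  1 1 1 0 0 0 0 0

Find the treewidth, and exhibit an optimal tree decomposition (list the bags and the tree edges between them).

The largest bag has 4 vertices, giving width 3; this decomposition certifies tw(G) ≤ 3. For the lower bound: the 4 vertex sets {3,4}, {2,6}, {1}, {7} are disjoint, each induces a connected subgraph, and every pair is joined by at least one edge of G. Contracting each set to a single vertex therefore yields K_{4} as a minor, and since treewidth is minor-monotone, tw(G) ≥ tw(K_{4}) = 3. Combining the bounds, tw(G) = 3.

Treewidth 3.
Bags: B1 = {1, 2, 3, 4}  B2 = {1, 2, 3, 6}  B3 = {1, 2, 3, 7}  B4 = {1, 2, 3, 5}  B5 = {1, 2, 3, 8}
Tree: B1–B2, B2–B3, B3–B4, B4–B5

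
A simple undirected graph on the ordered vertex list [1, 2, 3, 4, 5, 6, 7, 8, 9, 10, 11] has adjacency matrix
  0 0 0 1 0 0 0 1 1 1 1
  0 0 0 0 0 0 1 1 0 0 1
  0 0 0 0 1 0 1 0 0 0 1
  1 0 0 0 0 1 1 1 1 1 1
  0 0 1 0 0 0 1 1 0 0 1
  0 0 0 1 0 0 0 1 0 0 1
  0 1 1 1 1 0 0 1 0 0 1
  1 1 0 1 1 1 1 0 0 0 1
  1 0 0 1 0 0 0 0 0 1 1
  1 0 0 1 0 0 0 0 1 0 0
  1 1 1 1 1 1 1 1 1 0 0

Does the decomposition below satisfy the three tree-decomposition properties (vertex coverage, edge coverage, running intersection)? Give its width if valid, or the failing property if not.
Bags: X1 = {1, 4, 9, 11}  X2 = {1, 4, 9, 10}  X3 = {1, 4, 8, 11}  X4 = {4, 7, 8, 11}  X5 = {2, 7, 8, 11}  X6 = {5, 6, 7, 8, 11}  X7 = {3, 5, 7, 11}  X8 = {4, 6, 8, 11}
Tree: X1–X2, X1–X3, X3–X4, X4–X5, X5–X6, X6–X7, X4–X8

No — bags containing vertex 6 are not connected in the tree.

A tree decomposition must satisfy three properties: every vertex lies in some bag; for every edge, both endpoints lie together in some bag; and for every vertex, the bags containing it form a connected subtree. Here bags containing vertex 6 are not connected in the tree, so the decomposition is invalid.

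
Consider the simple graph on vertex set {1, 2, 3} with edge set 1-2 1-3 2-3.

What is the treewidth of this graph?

2

A width-2 tree decomposition is:
Bags: B1 = {1, 2, 3}
Tree: (single bag)
With just one bag of size 3, the width is 3 − 1 = 2, so tw(G) ≤ 2. For the lower bound, the 3 vertices {1, 2, 3} are pairwise adjacent, and any tree decomposition puts a clique entirely inside one bag — forcing width ≥ 2. Therefore the treewidth is 2.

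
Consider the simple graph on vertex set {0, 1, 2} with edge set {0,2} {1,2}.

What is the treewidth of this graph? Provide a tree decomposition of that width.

Treewidth 1.
One such decomposition:
Bags: B1 = {1, 2}  B2 = {0, 2}
Tree: B1–B2

Each bag holds 2 vertices, so the decomposition has width 1, which upper-bounds the treewidth. G has an edge, so its treewidth is at least 1. The upper and lower bounds meet at 1, so that is the treewidth.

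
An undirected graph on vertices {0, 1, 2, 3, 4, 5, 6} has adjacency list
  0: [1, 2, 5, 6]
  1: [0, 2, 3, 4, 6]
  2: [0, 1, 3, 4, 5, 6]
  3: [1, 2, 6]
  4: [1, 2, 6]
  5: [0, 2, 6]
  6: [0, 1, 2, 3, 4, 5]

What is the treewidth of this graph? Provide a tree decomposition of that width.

Each bag holds 4 vertices, so the decomposition has width 3, which upper-bounds the treewidth. On the other hand G contains the 4-clique {0, 1, 2, 6}. A clique must lie in a single bag of any decomposition, so no decomposition can have width below 3. Therefore the treewidth is 3.

Treewidth 3.
One optimal decomposition is:
Bags: B1 = {0, 2, 5, 6}  B2 = {0, 1, 2, 6}  B3 = {1, 2, 3, 6}  B4 = {1, 2, 4, 6}
Tree: B1–B2, B2–B3, B2–B4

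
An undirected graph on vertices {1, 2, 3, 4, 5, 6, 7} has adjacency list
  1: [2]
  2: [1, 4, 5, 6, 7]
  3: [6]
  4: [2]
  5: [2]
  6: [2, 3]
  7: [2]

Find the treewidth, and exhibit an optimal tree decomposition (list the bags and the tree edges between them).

Treewidth 1.
One optimal decomposition is:
Bags: B1 = {2, 7}  B2 = {2, 5}  B3 = {2, 6}  B4 = {3, 6}  B5 = {1, 2}  B6 = {2, 4}
Tree: B1–B2, B2–B3, B3–B4, B2–B5, B2–B6

Every bag has size at most 2, so the width is 2 − 1 = 1 and tw(G) ≤ 1. Since G has at least one edge (e.g. 2–7), it is not an edgeless graph, so tw(G) ≥ 1. The upper and lower bounds meet at 1, so that is the treewidth.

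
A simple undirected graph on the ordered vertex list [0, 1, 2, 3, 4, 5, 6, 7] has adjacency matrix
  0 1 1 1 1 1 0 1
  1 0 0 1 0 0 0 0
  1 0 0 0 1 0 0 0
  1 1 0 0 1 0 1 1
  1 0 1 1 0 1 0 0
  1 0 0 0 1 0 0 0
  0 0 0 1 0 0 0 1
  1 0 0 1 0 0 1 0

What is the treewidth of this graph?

A width-2 tree decomposition is:
Bags: B1 = {0, 3, 7}  B2 = {0, 3, 4}  B3 = {0, 4, 5}  B4 = {0, 1, 3}  B5 = {3, 6, 7}  B6 = {0, 2, 4}
Tree: B1–B2, B2–B3, B1–B4, B1–B5, B3–B6
Each bag holds 3 vertices, so the decomposition has width 2, which upper-bounds the treewidth. On the other hand G contains the 3-clique {0, 2, 4}. A clique must lie in a single bag of any decomposition, so no decomposition can have width below 2. Therefore the treewidth is 2.

2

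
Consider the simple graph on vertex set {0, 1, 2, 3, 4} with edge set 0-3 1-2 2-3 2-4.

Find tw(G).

A width-1 tree decomposition is:
Bags: B1 = {2, 3}  B2 = {1, 2}  B3 = {0, 3}  B4 = {2, 4}
Tree: B1–B2, B1–B3, B2–B4
Each bag holds 2 vertices, so the decomposition has width 1, which upper-bounds the treewidth. Any graph with an edge has treewidth ≥ 1, and G has the edge 3–2. The upper and lower bounds meet at 1, so that is the treewidth.

1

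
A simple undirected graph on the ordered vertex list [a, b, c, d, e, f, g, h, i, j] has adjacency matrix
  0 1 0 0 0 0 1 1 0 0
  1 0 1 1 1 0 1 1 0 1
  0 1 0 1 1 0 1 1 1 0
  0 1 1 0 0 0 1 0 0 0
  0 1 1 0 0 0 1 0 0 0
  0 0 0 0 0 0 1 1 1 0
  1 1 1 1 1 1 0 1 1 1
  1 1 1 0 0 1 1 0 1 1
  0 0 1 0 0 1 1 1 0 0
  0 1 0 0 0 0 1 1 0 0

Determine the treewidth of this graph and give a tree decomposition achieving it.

Treewidth 3.
Bags: B1 = {b, c, g, h}  B2 = {a, b, g, h}  B3 = {c, g, h, i}  B4 = {b, c, d, g}  B5 = {b, g, h, j}  B6 = {b, c, e, g}  B7 = {f, g, h, i}
Tree: B1–B2, B1–B3, B1–B4, B1–B5, B4–B6, B3–B7

Every bag has size at most 4, so the width is 4 − 1 = 3 and tw(G) ≤ 3. On the other hand G contains the 4-clique {b, c, d, g}. A clique must lie in a single bag of any decomposition, so no decomposition can have width below 3. The upper and lower bounds meet at 3, so that is the treewidth.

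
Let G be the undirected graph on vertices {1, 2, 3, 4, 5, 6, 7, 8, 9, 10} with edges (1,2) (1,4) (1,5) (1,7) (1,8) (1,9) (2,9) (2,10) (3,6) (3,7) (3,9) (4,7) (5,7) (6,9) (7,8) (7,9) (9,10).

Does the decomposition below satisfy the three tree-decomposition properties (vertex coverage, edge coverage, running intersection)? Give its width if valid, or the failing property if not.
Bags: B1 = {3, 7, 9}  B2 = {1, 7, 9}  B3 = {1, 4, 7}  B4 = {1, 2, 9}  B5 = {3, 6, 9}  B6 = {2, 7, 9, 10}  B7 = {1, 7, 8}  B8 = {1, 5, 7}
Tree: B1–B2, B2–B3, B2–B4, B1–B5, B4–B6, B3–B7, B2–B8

No — bags containing vertex 7 are not connected in the tree.

A tree decomposition must satisfy three properties: every vertex lies in some bag; for every edge, both endpoints lie together in some bag; and for every vertex, the bags containing it form a connected subtree. Here bags containing vertex 7 are not connected in the tree, so the decomposition is invalid.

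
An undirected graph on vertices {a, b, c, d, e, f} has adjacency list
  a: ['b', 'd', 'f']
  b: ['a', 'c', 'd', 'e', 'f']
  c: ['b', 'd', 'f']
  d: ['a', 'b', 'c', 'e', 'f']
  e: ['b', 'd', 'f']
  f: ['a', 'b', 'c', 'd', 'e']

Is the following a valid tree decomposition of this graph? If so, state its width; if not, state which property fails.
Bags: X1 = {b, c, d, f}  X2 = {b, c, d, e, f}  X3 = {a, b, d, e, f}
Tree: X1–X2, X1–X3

No — bags containing vertex e are not connected in the tree.

A tree decomposition must satisfy three properties: every vertex lies in some bag; for every edge, both endpoints lie together in some bag; and for every vertex, the bags containing it form a connected subtree. Here bags containing vertex e are not connected in the tree, so the decomposition is invalid.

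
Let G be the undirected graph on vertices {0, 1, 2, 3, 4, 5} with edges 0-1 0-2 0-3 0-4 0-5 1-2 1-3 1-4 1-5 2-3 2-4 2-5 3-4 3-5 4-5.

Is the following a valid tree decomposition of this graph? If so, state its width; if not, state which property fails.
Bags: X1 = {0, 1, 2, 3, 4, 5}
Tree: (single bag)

Every vertex of G appears in some bag (union = {0, 1, 2, 3, 4, 5}); every edge is covered by a bag; and for each vertex v the set of bags containing v is connected in the bag tree. The decomposition is therefore valid. The largest bag has 6 vertices, so the width is 5.

Yes; width 5.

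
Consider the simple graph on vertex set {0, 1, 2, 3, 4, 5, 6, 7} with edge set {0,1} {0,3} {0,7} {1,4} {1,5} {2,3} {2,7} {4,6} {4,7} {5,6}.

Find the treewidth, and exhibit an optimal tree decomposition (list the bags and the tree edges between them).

The largest bag has 3 vertices, giving width 2; this decomposition certifies tw(G) ≤ 2. The edges 2–3–0–7–2 form a cycle, so G is not a tree and its treewidth is at least 2. The upper and lower bounds meet at 2, so that is the treewidth.

Treewidth 2.
One such decomposition:
Bags: B1 = {2, 3, 7}  B2 = {0, 3, 7}  B3 = {0, 4, 7}  B4 = {0, 1, 4}  B5 = {1, 4, 6}  B6 = {1, 5, 6}
Tree: B1–B2, B2–B3, B3–B4, B4–B5, B5–B6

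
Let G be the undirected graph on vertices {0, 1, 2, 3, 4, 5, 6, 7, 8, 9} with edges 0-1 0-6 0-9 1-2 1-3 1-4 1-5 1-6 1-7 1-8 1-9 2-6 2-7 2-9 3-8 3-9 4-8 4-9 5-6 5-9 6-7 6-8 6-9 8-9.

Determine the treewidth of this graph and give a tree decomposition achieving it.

Treewidth 3.
One such decomposition:
Bags: B1 = {1, 6, 8, 9}  B2 = {1, 2, 6, 9}  B3 = {0, 1, 6, 9}  B4 = {1, 3, 8, 9}  B5 = {1, 2, 6, 7}  B6 = {1, 5, 6, 9}  B7 = {1, 4, 8, 9}
Tree: B1–B2, B2–B3, B1–B4, B2–B5, B2–B6, B4–B7

Every bag has size at most 4, so the width is 4 − 1 = 3 and tw(G) ≤ 3. Conversely, {1, 3, 8, 9} is a clique of size 4, and the vertices of any clique must share a bag in every tree decomposition; so some bag has ≥ 4 vertices and tw(G) ≥ 3. Therefore the treewidth is 3.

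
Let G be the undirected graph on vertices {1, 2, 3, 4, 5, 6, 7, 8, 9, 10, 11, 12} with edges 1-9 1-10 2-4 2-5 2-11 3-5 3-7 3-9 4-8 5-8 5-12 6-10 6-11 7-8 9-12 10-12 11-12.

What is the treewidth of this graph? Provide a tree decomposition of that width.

Every bag has size at most 4, so the width is 4 − 1 = 3 and tw(G) ≤ 3. For the lower bound: the 4 vertex sets {1,6,10}, {9}, {12}, {2,3,5,11} are disjoint, each induces a connected subgraph, and every pair is joined by at least one edge of G. Contracting each set to a single vertex therefore yields K_{4} as a minor, and since treewidth is minor-monotone, tw(G) ≥ tw(K_{4}) = 3. Combining the bounds, tw(G) = 3.

Treewidth 3.
One optimal decomposition is:
Bags: B1 = {1, 6, 9, 10}  B2 = {6, 9, 10, 12}  B3 = {6, 9, 11, 12}  B4 = {3, 9, 11, 12}  B5 = {3, 5, 11, 12}  B6 = {2, 3, 5, 11}  B7 = {2, 3, 5, 7}  B8 = {2, 5, 7, 8}  B9 = {2, 4, 7, 8}
Tree: B1–B2, B2–B3, B3–B4, B4–B5, B5–B6, B6–B7, B7–B8, B8–B9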